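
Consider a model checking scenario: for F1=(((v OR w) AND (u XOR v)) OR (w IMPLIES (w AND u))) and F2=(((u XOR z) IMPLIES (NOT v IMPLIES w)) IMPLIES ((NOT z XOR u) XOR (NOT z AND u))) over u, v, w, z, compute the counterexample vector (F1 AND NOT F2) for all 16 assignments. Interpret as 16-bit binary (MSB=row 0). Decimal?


F1 = (((v OR w) AND (u XOR v)) OR (w IMPLIES (w AND u)))
F2 = (((u XOR z) IMPLIES (NOT v IMPLIES w)) IMPLIES ((NOT z XOR u) XOR (NOT z AND u)))
Counterexample to F1=>F2 is where F1=1 and F2=0.
Evaluate each row (bits = u,v,w,z, MSB first):
  row 0 [0000]: F1=1 F2=1 -> F1&~F2 -> 0
  row 1 [0001]: F1=1 F2=1 -> F1&~F2 -> 0
  row 2 [0010]: F1=0 F2=1 -> F1&~F2 -> 0
  row 3 [0011]: F1=0 F2=0 -> F1&~F2 -> 0
  row 4 [0100]: F1=1 F2=1 -> F1&~F2 -> 0
  row 5 [0101]: F1=1 F2=0 -> F1&~F2 -> 1
  row 6 [0110]: F1=1 F2=1 -> F1&~F2 -> 0
  row 7 [0111]: F1=1 F2=0 -> F1&~F2 -> 1
  row 8 [1000]: F1=1 F2=1 -> F1&~F2 -> 0
  row 9 [1001]: F1=1 F2=1 -> F1&~F2 -> 0
  row 10 [1010]: F1=1 F2=1 -> F1&~F2 -> 0
  row 11 [1011]: F1=1 F2=1 -> F1&~F2 -> 0
  row 12 [1100]: F1=1 F2=1 -> F1&~F2 -> 0
  row 13 [1101]: F1=1 F2=1 -> F1&~F2 -> 0
  row 14 [1110]: F1=1 F2=1 -> F1&~F2 -> 0
  row 15 [1111]: F1=1 F2=1 -> F1&~F2 -> 0
Full result column, 4 rows per line (u,v fixed per line; w,z runs 00..11 left to right):
  rows 0-3 [u,v=00]: 0000  = hex 0
  rows 4-7 [u,v=01]: 0101  = hex 5
  rows 8-11 [u,v=10]: 0000  = hex 0
  rows 12-15 [u,v=11]: 0000  = hex 0
Counterexample vector (row 0 .. row 15) = 0000010100000000
Output column grouped in 4s = 0000 0101 0000 0000 = 0x0500
Convert to decimal digit by digit (value = value*16 + digit):
  0 -> 0
  0*16 + 5 = 5
  5*16 + 0 = 80
  80*16 + 0 = 1280
Decimal = 1280

1280


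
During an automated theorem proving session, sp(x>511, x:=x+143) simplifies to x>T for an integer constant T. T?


Formula: sp(P, x:=E) = exists old_x. (x = E[old_x/x]) AND P[old_x/x] (old_x is the value of x before the assignment; eliminate old_x by solving x = E[old_x/x] for old_x)
Step 1: Precondition P: x>511, i.e. old_x > 511
Step 2: Assignment gives x = old_x + 143, so old_x = x - 143
Step 3: Substitute into P: x - 143 > 511
Step 4: Simplify: x > 511+143 = 654

654


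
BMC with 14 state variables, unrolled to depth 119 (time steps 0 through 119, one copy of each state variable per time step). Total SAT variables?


BMC unrolls to depth k, creating one copy of each state var for steps 0..k.
Step count = 119 + 1 = 120 (steps 0 through 119)
Vars per step = 14
Total = 14 * 120 = 1680

1680


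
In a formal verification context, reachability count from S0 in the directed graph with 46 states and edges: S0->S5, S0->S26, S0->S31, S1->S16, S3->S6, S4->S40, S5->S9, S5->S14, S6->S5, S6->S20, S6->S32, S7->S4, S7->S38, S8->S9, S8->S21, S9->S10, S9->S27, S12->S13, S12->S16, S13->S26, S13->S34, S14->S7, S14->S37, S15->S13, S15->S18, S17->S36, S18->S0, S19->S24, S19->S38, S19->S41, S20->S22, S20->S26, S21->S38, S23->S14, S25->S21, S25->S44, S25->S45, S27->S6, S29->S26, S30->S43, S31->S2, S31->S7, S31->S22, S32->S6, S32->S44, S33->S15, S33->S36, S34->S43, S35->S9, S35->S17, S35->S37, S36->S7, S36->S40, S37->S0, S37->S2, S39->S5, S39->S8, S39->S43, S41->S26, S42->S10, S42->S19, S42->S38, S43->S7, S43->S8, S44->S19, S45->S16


BFS from S0:
  layer 0: {S0}
  layer 1: {S5, S26, S31}
  layer 2: {S2, S7, S9, S14, S22}
  layer 3: {S4, S10, S27, S37, S38}
  layer 4: {S6, S40}
  layer 5: {S20, S32}
  layer 6: {S44}
  layer 7: {S19}
  layer 8: {S24, S41}
Reachable set: {S0, S2, S4, S5, S6, S7, S9, S10, S14, S19, S20, S22, S24, S26, S27, S31, S32, S37, S38, S40, S41, S44}
Count = 22

22


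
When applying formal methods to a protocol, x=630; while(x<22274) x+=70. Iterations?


Step 1: x goes from 630 toward 22274 by 70; the body runs while x<22274, so iterations = ceil((bound-start)/step)
Step 2: Distance=21644
Step 3: ceil(21644/70)=310

310


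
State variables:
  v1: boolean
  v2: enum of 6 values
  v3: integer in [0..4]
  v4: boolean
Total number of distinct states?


State space = product of domain sizes of all variables.
Domain sizes:
  v1 (boolean): 2
  v2 (enum of 6 values): 6
  v3 (integer in [0..4]): 5
  v4 (boolean): 2
Product = 2 * 6 * 5 * 2 = 120

120


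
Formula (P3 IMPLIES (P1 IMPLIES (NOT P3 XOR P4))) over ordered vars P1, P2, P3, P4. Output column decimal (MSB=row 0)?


Formula: (P3 IMPLIES (P1 IMPLIES (NOT P3 XOR P4))) over P1, P2, P3, P4 (16 rows)
Evaluate each row (bits = P1,P2,P3,P4, MSB first):
  row 0 [0000]: (0 IMPLIES (0 IMPLIES (NOT 0 XOR 0))) -> 1
  row 1 [0001]: (0 IMPLIES (0 IMPLIES (NOT 0 XOR 1))) -> 1
  row 2 [0010]: (1 IMPLIES (0 IMPLIES (NOT 1 XOR 0))) -> 1
  row 3 [0011]: (1 IMPLIES (0 IMPLIES (NOT 1 XOR 1))) -> 1
  row 4 [0100]: (0 IMPLIES (0 IMPLIES (NOT 0 XOR 0))) -> 1
  row 5 [0101]: (0 IMPLIES (0 IMPLIES (NOT 0 XOR 1))) -> 1
  row 6 [0110]: (1 IMPLIES (0 IMPLIES (NOT 1 XOR 0))) -> 1
  row 7 [0111]: (1 IMPLIES (0 IMPLIES (NOT 1 XOR 1))) -> 1
  row 8 [1000]: (0 IMPLIES (1 IMPLIES (NOT 0 XOR 0))) -> 1
  row 9 [1001]: (0 IMPLIES (1 IMPLIES (NOT 0 XOR 1))) -> 1
  row 10 [1010]: (1 IMPLIES (1 IMPLIES (NOT 1 XOR 0))) -> 0
  row 11 [1011]: (1 IMPLIES (1 IMPLIES (NOT 1 XOR 1))) -> 1
  row 12 [1100]: (0 IMPLIES (1 IMPLIES (NOT 0 XOR 0))) -> 1
  row 13 [1101]: (0 IMPLIES (1 IMPLIES (NOT 0 XOR 1))) -> 1
  row 14 [1110]: (1 IMPLIES (1 IMPLIES (NOT 1 XOR 0))) -> 0
  row 15 [1111]: (1 IMPLIES (1 IMPLIES (NOT 1 XOR 1))) -> 1
Full result column, 4 rows per line (P1,P2 fixed per line; P3,P4 runs 00..11 left to right):
  rows 0-3 [P1,P2=00]: 1111  = hex F
  rows 4-7 [P1,P2=01]: 1111  = hex F
  rows 8-11 [P1,P2=10]: 1101  = hex D
  rows 12-15 [P1,P2=11]: 1101  = hex D
Output column (row 0 .. row 15) = 1111111111011101
Output column grouped in 4s = 1111 1111 1101 1101 = 0xFFDD
Convert to decimal digit by digit (value = value*16 + digit):
  F -> 15
  15*16 + 15 (F) = 255
  255*16 + 13 (D) = 4093
  4093*16 + 13 (D) = 65501
Decimal = 65501

65501


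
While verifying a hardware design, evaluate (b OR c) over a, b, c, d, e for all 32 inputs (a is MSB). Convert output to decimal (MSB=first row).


Formula: (b OR c) over a, b, c, d, e (32 rows)
Evaluate each row (bits = a,b,c,d,e, MSB first):
  row 0 [00000]: (0 OR 0) -> 0
  row 1 [00001]: (0 OR 0) -> 0
  row 2 [00010]: (0 OR 0) -> 0
  row 3 [00011]: (0 OR 0) -> 0
  row 4 [00100]: (0 OR 1) -> 1
  row 5 [00101]: (0 OR 1) -> 1
  row 6 [00110]: (0 OR 1) -> 1
  row 7 [00111]: (0 OR 1) -> 1
  row 8 [01000]: (1 OR 0) -> 1
  row 9 [01001]: (1 OR 0) -> 1
  row 10 [01010]: (1 OR 0) -> 1
  row 11 [01011]: (1 OR 0) -> 1
  row 12 [01100]: (1 OR 1) -> 1
  row 13 [01101]: (1 OR 1) -> 1
  row 14 [01110]: (1 OR 1) -> 1
  row 15 [01111]: (1 OR 1) -> 1
  row 16 [10000]: (0 OR 0) -> 0
  row 17 [10001]: (0 OR 0) -> 0
  row 18 [10010]: (0 OR 0) -> 0
  row 19 [10011]: (0 OR 0) -> 0
  row 20 [10100]: (0 OR 1) -> 1
  row 21 [10101]: (0 OR 1) -> 1
  row 22 [10110]: (0 OR 1) -> 1
  row 23 [10111]: (0 OR 1) -> 1
  row 24 [11000]: (1 OR 0) -> 1
  row 25 [11001]: (1 OR 0) -> 1
  row 26 [11010]: (1 OR 0) -> 1
  row 27 [11011]: (1 OR 0) -> 1
  row 28 [11100]: (1 OR 1) -> 1
  row 29 [11101]: (1 OR 1) -> 1
  row 30 [11110]: (1 OR 1) -> 1
  row 31 [11111]: (1 OR 1) -> 1
Full result column, 4 rows per line (a,b,c fixed per line; d,e runs 00..11 left to right):
  rows 0-3 [a,b,c=000]: 0000  = hex 0
  rows 4-7 [a,b,c=001]: 1111  = hex F
  rows 8-11 [a,b,c=010]: 1111  = hex F
  rows 12-15 [a,b,c=011]: 1111  = hex F
  rows 16-19 [a,b,c=100]: 0000  = hex 0
  rows 20-23 [a,b,c=101]: 1111  = hex F
  rows 24-27 [a,b,c=110]: 1111  = hex F
  rows 28-31 [a,b,c=111]: 1111  = hex F
Output column (row 0 .. row 31) = 00001111111111110000111111111111
Output column grouped in 4s = 0000 1111 1111 1111 0000 1111 1111 1111 = 0x0FFF0FFF
Convert to decimal digit by digit (value = value*16 + digit):
  0 -> 0
  0*16 + 15 (F) = 15
  15*16 + 15 (F) = 255
  255*16 + 15 (F) = 4095
  4095*16 + 0 = 65520
  65520*16 + 15 (F) = 1048335
  1048335*16 + 15 (F) = 16773375
  16773375*16 + 15 (F) = 268374015
Decimal = 268374015

268374015


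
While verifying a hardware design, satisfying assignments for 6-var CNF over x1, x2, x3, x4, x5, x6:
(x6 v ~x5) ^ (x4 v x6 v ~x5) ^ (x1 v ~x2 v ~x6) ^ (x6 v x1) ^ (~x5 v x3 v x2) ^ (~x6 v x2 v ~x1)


CNF with 6 clauses over 6 vars (64 assignments).
An assignment satisfies CNF iff every clause has >=1 true literal.
Check each row (bits = x1,x2,x3,x4,x5,x6; clause T/F shown):
  row 0 [000000]: clauses=TTTFTT -> 0
  row 1 [000001]: clauses=TTTTTT -> 1
  row 2 [000010]: clauses=FFTFFT -> 0
  row 3 [000011]: clauses=TTTTFT -> 0
  row 4 [000100]: clauses=TTTFTT -> 0
  (every remaining row is evaluated the same way; all 64 results are listed next)
Full result column, 8 rows per line (x1,x2,x3 fixed per line; x4,x5,x6 runs 000..111 left to right):
  rows 0-7 [x1,x2,x3=000]: 01000100  (ones: 2)
  rows 8-15 [x1,x2,x3=001]: 01010101  (ones: 4)
  rows 16-23 [x1,x2,x3=010]: 00000000  (ones: 0)
  rows 24-31 [x1,x2,x3=011]: 00000000  (ones: 0)
  rows 32-39 [x1,x2,x3=100]: 10001000  (ones: 2)
  rows 40-47 [x1,x2,x3=101]: 10001000  (ones: 2)
  rows 48-55 [x1,x2,x3=110]: 11011101  (ones: 6)
  rows 56-63 [x1,x2,x3=111]: 11011101  (ones: 6)
Satisfying assignments = 2+4+0+0+2+2+6+6 = 22

22


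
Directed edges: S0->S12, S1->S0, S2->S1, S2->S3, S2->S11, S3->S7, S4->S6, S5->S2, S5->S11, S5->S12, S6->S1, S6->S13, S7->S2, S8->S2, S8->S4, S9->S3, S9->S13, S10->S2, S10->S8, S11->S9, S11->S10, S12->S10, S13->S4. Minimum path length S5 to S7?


BFS layer-by-layer from S5:
  dist 0: {S5}
  dist 1: {S2, S11, S12}
  dist 2: {S1, S3, S9, S10}
  dist 3: {S0, S7, S8, S13}
  -> S7 reached at distance 3
Shortest path length = 3

3


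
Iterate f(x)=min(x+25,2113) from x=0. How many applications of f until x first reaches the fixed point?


Step 1: x=0, cap=2113, increment=25
Step 2: x grows by 25 each step until capped at 2113; fixed point is x=2113
Step 3: iterations = ceil(2113/25) = 85

85


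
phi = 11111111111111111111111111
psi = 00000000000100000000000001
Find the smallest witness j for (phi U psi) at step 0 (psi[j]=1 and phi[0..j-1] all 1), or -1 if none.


(phi U psi) at 0: need smallest j with psi[j]=1 and phi[i]=1 for all i in [0,j).
Scan from step 0:
  step 0: phi=1, psi=0 -> continue
  step 1: phi=1, psi=0 -> continue
  step 2: phi=1, psi=0 -> continue
  step 3: phi=1, psi=0 -> continue
  step 11: psi=1 and phi held for [0,11) -> witness found
Witness step = 11

11


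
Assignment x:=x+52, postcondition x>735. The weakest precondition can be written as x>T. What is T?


Formula: wp(x:=E, P) = P[E/x] (substitute E for x in postcondition)
Step 1: Postcondition: x>735
Step 2: Substitute x+52 for x: x+52>735
Step 3: Solve for x: x > 735-52 = 683

683


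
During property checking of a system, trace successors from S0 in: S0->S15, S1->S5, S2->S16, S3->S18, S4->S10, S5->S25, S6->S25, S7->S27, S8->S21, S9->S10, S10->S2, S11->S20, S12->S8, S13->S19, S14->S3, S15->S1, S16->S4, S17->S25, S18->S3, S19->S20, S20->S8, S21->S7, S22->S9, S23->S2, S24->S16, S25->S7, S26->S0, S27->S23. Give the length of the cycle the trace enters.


Trace from S0 until a state repeats:
  S0 -> S15 -> S1 -> S5 -> S25 -> S7 -> S27 -> S23 -> S2 -> S16 -> S4 -> S10 -> S2
S2 first seen at step 8, revisited at step 12.
Cycle length = 12 - 8 = 4

4


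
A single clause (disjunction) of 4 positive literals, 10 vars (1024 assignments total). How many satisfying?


Step 1: Total=2^10=1024
Step 2: Unsat when all 4 false: 2^6=64
Step 3: Sat=1024-64=960

960


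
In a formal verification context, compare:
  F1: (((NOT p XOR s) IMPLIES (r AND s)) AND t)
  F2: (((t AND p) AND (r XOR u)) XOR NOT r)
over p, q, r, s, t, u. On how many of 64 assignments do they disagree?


F1 = (((NOT p XOR s) IMPLIES (r AND s)) AND t)
F2 = (((t AND p) AND (r XOR u)) XOR NOT r)
Evaluate both on each of 64 rows (bits = p,q,r,s,t,u):
  row 0 [000000]: F1=0 F2=1 (differ) -> 1
  row 1 [000001]: F1=0 F2=1 (differ) -> 1
  row 2 [000010]: F1=0 F2=1 (differ) -> 1
  row 3 [000011]: F1=0 F2=1 (differ) -> 1
  row 4 [000100]: F1=0 F2=1 (differ) -> 1
  (every remaining row is evaluated the same way; all 64 results are listed next)
Full result column, 8 rows per line (p,q,r fixed per line; s,t,u runs 000..111 left to right):
  rows 0-7 [p,q,r=000]: 11111100  (ones: 6)
  rows 8-15 [p,q,r=001]: 00000011  (ones: 2)
  rows 16-23 [p,q,r=010]: 11111100  (ones: 6)
  rows 24-31 [p,q,r=011]: 00000011  (ones: 2)
  rows 32-39 [p,q,r=100]: 11011110  (ones: 6)
  rows 40-47 [p,q,r=101]: 00010001  (ones: 2)
  rows 48-55 [p,q,r=110]: 11011110  (ones: 6)
  rows 56-63 [p,q,r=111]: 00010001  (ones: 2)
Disagreements = 6+2+6+2+6+2+6+2 = 32

32


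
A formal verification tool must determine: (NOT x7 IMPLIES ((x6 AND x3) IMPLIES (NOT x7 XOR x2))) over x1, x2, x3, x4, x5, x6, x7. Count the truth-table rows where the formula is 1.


Formula: (NOT x7 IMPLIES ((x6 AND x3) IMPLIES (NOT x7 XOR x2))) over 7 vars (128 rows)
Evaluate each row (x1, x2, x3, x4, x5, x6, x7 as bits, MSB first):
  row 0 [0000000]: (NOT 0 IMPLIES ((0 AND 0) IMPLIES (NOT 0 XOR 0))) -> 1
  row 1 [0000001]: (NOT 1 IMPLIES ((0 AND 0) IMPLIES (NOT 1 XOR 0))) -> 1
  row 2 [0000010]: (NOT 0 IMPLIES ((1 AND 0) IMPLIES (NOT 0 XOR 0))) -> 1
  row 3 [0000011]: (NOT 1 IMPLIES ((1 AND 0) IMPLIES (NOT 1 XOR 0))) -> 1
  row 4 [0000100]: (NOT 0 IMPLIES ((0 AND 0) IMPLIES (NOT 0 XOR 0))) -> 1
  (every remaining row is evaluated the same way; all 128 results are listed next)
Full result column, 8 rows per line (x1,x2,x3,x4 fixed per line; x5,x6,x7 runs 000..111 left to right):
  rows 0-7 [x1,x2,x3,x4=0000]: 11111111  (ones: 8)
  rows 8-15 [x1,x2,x3,x4=0001]: 11111111  (ones: 8)
  rows 16-23 [x1,x2,x3,x4=0010]: 11111111  (ones: 8)
  rows 24-31 [x1,x2,x3,x4=0011]: 11111111  (ones: 8)
  rows 32-39 [x1,x2,x3,x4=0100]: 11111111  (ones: 8)
  rows 40-47 [x1,x2,x3,x4=0101]: 11111111  (ones: 8)
  rows 48-55 [x1,x2,x3,x4=0110]: 11011101  (ones: 6)
  rows 56-63 [x1,x2,x3,x4=0111]: 11011101  (ones: 6)
  rows 64-71 [x1,x2,x3,x4=1000]: 11111111  (ones: 8)
  rows 72-79 [x1,x2,x3,x4=1001]: 11111111  (ones: 8)
  rows 80-87 [x1,x2,x3,x4=1010]: 11111111  (ones: 8)
  rows 88-95 [x1,x2,x3,x4=1011]: 11111111  (ones: 8)
  rows 96-103 [x1,x2,x3,x4=1100]: 11111111  (ones: 8)
  rows 104-111 [x1,x2,x3,x4=1101]: 11111111  (ones: 8)
  rows 112-119 [x1,x2,x3,x4=1110]: 11011101  (ones: 6)
  rows 120-127 [x1,x2,x3,x4=1111]: 11011101  (ones: 6)
Count of 1-rows = 8+8+8+8+8+8+6+6+8+8+8+8+8+8+6+6 = 120

120


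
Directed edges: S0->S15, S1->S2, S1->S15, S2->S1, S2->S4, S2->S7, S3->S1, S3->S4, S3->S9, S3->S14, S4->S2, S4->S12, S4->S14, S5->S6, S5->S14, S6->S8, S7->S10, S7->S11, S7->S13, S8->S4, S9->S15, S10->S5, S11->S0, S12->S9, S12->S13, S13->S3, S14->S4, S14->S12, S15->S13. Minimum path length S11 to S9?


BFS layer-by-layer from S11:
  dist 0: {S11}
  dist 1: {S0}
  dist 2: {S15}
  dist 3: {S13}
  dist 4: {S3}
  dist 5: {S1, S4, S9, S14}
  -> S9 reached at distance 5
Shortest path length = 5

5


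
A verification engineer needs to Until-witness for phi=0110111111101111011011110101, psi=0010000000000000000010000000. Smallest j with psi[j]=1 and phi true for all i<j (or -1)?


(phi U psi) at 0: need smallest j with psi[j]=1 and phi[i]=1 for all i in [0,j).
Scan from step 0:
  step 0: phi=0 -> phi-prefix broken from here
  step 2: psi=1 but phi already failed -> not a witness
  step 20: psi=1 but phi already failed -> not a witness
  end of trace: no witness -> -1
Witness step = -1

-1


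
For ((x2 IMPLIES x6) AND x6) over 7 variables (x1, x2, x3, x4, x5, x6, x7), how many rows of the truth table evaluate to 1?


Formula: ((x2 IMPLIES x6) AND x6) over 7 vars (128 rows)
Evaluate each row (x1, x2, x3, x4, x5, x6, x7 as bits, MSB first):
  row 0 [0000000]: ((0 IMPLIES 0) AND 0) -> 0
  row 1 [0000001]: ((0 IMPLIES 0) AND 0) -> 0
  row 2 [0000010]: ((0 IMPLIES 1) AND 1) -> 1
  row 3 [0000011]: ((0 IMPLIES 1) AND 1) -> 1
  row 4 [0000100]: ((0 IMPLIES 0) AND 0) -> 0
  (every remaining row is evaluated the same way; all 128 results are listed next)
Full result column, 8 rows per line (x1,x2,x3,x4 fixed per line; x5,x6,x7 runs 000..111 left to right):
  rows 0-7 [x1,x2,x3,x4=0000]: 00110011  (ones: 4)
  rows 8-15 [x1,x2,x3,x4=0001]: 00110011  (ones: 4)
  rows 16-23 [x1,x2,x3,x4=0010]: 00110011  (ones: 4)
  rows 24-31 [x1,x2,x3,x4=0011]: 00110011  (ones: 4)
  rows 32-39 [x1,x2,x3,x4=0100]: 00110011  (ones: 4)
  rows 40-47 [x1,x2,x3,x4=0101]: 00110011  (ones: 4)
  rows 48-55 [x1,x2,x3,x4=0110]: 00110011  (ones: 4)
  rows 56-63 [x1,x2,x3,x4=0111]: 00110011  (ones: 4)
  rows 64-71 [x1,x2,x3,x4=1000]: 00110011  (ones: 4)
  rows 72-79 [x1,x2,x3,x4=1001]: 00110011  (ones: 4)
  rows 80-87 [x1,x2,x3,x4=1010]: 00110011  (ones: 4)
  rows 88-95 [x1,x2,x3,x4=1011]: 00110011  (ones: 4)
  rows 96-103 [x1,x2,x3,x4=1100]: 00110011  (ones: 4)
  rows 104-111 [x1,x2,x3,x4=1101]: 00110011  (ones: 4)
  rows 112-119 [x1,x2,x3,x4=1110]: 00110011  (ones: 4)
  rows 120-127 [x1,x2,x3,x4=1111]: 00110011  (ones: 4)
Count of 1-rows = 4+4+4+4+4+4+4+4+4+4+4+4+4+4+4+4 = 64

64


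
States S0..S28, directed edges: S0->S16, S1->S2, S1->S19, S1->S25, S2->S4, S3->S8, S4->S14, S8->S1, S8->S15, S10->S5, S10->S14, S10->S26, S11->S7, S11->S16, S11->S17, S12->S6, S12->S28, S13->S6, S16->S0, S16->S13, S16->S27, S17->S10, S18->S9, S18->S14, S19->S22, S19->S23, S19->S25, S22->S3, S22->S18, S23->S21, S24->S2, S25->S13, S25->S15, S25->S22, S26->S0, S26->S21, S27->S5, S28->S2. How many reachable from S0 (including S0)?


BFS from S0:
  layer 0: {S0}
  layer 1: {S16}
  layer 2: {S13, S27}
  layer 3: {S5, S6}
Reachable set: {S0, S5, S6, S13, S16, S27}
Count = 6

6


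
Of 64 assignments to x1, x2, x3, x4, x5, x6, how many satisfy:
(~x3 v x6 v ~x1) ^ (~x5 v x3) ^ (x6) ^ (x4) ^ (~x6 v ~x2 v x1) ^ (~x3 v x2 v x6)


CNF with 6 clauses over 6 vars (64 assignments).
An assignment satisfies CNF iff every clause has >=1 true literal.
Check each row (bits = x1,x2,x3,x4,x5,x6; clause T/F shown):
  row 0 [000000]: clauses=TTFFTT -> 0
  row 1 [000001]: clauses=TTTFTT -> 0
  row 2 [000010]: clauses=TFFFTT -> 0
  row 3 [000011]: clauses=TFTFTT -> 0
  row 4 [000100]: clauses=TTFTTT -> 0
  (every remaining row is evaluated the same way; all 64 results are listed next)
Full result column, 8 rows per line (x1,x2,x3 fixed per line; x4,x5,x6 runs 000..111 left to right):
  rows 0-7 [x1,x2,x3=000]: 00000100  (ones: 1)
  rows 8-15 [x1,x2,x3=001]: 00000101  (ones: 2)
  rows 16-23 [x1,x2,x3=010]: 00000000  (ones: 0)
  rows 24-31 [x1,x2,x3=011]: 00000000  (ones: 0)
  rows 32-39 [x1,x2,x3=100]: 00000100  (ones: 1)
  rows 40-47 [x1,x2,x3=101]: 00000101  (ones: 2)
  rows 48-55 [x1,x2,x3=110]: 00000100  (ones: 1)
  rows 56-63 [x1,x2,x3=111]: 00000101  (ones: 2)
Satisfying assignments = 1+2+0+0+1+2+1+2 = 9

9


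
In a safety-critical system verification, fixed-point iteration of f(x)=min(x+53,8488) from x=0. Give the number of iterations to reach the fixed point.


Step 1: x=0, cap=8488, increment=53
Step 2: x grows by 53 each step until capped at 8488; fixed point is x=8488
Step 3: iterations = ceil(8488/53) = 161

161


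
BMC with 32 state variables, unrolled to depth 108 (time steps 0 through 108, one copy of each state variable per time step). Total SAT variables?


BMC unrolls to depth k, creating one copy of each state var for steps 0..k.
Step count = 108 + 1 = 109 (steps 0 through 108)
Vars per step = 32
Total = 32 * 109 = 3488

3488


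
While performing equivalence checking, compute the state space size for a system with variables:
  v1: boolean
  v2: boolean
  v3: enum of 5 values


State space = product of domain sizes of all variables.
Domain sizes:
  v1 (boolean): 2
  v2 (boolean): 2
  v3 (enum of 5 values): 5
Product = 2 * 2 * 5 = 20

20


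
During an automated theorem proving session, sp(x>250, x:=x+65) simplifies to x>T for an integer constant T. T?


Formula: sp(P, x:=E) = exists old_x. (x = E[old_x/x]) AND P[old_x/x] (old_x is the value of x before the assignment; eliminate old_x by solving x = E[old_x/x] for old_x)
Step 1: Precondition P: x>250, i.e. old_x > 250
Step 2: Assignment gives x = old_x + 65, so old_x = x - 65
Step 3: Substitute into P: x - 65 > 250
Step 4: Simplify: x > 250+65 = 315

315


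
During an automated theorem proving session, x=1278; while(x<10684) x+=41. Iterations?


Step 1: x goes from 1278 toward 10684 by 41; the body runs while x<10684, so iterations = ceil((bound-start)/step)
Step 2: Distance=9406
Step 3: ceil(9406/41)=230

230


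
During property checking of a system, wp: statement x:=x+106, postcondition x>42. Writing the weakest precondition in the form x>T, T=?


Formula: wp(x:=E, P) = P[E/x] (substitute E for x in postcondition)
Step 1: Postcondition: x>42
Step 2: Substitute x+106 for x: x+106>42
Step 3: Solve for x: x > 42-106 = -64

-64


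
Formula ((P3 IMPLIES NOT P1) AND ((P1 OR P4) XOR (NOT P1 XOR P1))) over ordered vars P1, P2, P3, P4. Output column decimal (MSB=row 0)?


Formula: ((P3 IMPLIES NOT P1) AND ((P1 OR P4) XOR (NOT P1 XOR P1))) over P1, P2, P3, P4 (16 rows)
Evaluate each row (bits = P1,P2,P3,P4, MSB first):
  row 0 [0000]: ((0 IMPLIES NOT 0) AND ((0 OR 0) XOR (NOT 0 XOR 0))) -> 1
  row 1 [0001]: ((0 IMPLIES NOT 0) AND ((0 OR 1) XOR (NOT 0 XOR 0))) -> 0
  row 2 [0010]: ((1 IMPLIES NOT 0) AND ((0 OR 0) XOR (NOT 0 XOR 0))) -> 1
  row 3 [0011]: ((1 IMPLIES NOT 0) AND ((0 OR 1) XOR (NOT 0 XOR 0))) -> 0
  row 4 [0100]: ((0 IMPLIES NOT 0) AND ((0 OR 0) XOR (NOT 0 XOR 0))) -> 1
  row 5 [0101]: ((0 IMPLIES NOT 0) AND ((0 OR 1) XOR (NOT 0 XOR 0))) -> 0
  row 6 [0110]: ((1 IMPLIES NOT 0) AND ((0 OR 0) XOR (NOT 0 XOR 0))) -> 1
  row 7 [0111]: ((1 IMPLIES NOT 0) AND ((0 OR 1) XOR (NOT 0 XOR 0))) -> 0
  row 8 [1000]: ((0 IMPLIES NOT 1) AND ((1 OR 0) XOR (NOT 1 XOR 1))) -> 0
  row 9 [1001]: ((0 IMPLIES NOT 1) AND ((1 OR 1) XOR (NOT 1 XOR 1))) -> 0
  row 10 [1010]: ((1 IMPLIES NOT 1) AND ((1 OR 0) XOR (NOT 1 XOR 1))) -> 0
  row 11 [1011]: ((1 IMPLIES NOT 1) AND ((1 OR 1) XOR (NOT 1 XOR 1))) -> 0
  row 12 [1100]: ((0 IMPLIES NOT 1) AND ((1 OR 0) XOR (NOT 1 XOR 1))) -> 0
  row 13 [1101]: ((0 IMPLIES NOT 1) AND ((1 OR 1) XOR (NOT 1 XOR 1))) -> 0
  row 14 [1110]: ((1 IMPLIES NOT 1) AND ((1 OR 0) XOR (NOT 1 XOR 1))) -> 0
  row 15 [1111]: ((1 IMPLIES NOT 1) AND ((1 OR 1) XOR (NOT 1 XOR 1))) -> 0
Full result column, 4 rows per line (P1,P2 fixed per line; P3,P4 runs 00..11 left to right):
  rows 0-3 [P1,P2=00]: 1010  = hex A
  rows 4-7 [P1,P2=01]: 1010  = hex A
  rows 8-11 [P1,P2=10]: 0000  = hex 0
  rows 12-15 [P1,P2=11]: 0000  = hex 0
Output column (row 0 .. row 15) = 1010101000000000
Output column grouped in 4s = 1010 1010 0000 0000 = 0xAA00
Convert to decimal digit by digit (value = value*16 + digit):
  A -> 10
  10*16 + 10 (A) = 170
  170*16 + 0 = 2720
  2720*16 + 0 = 43520
Decimal = 43520

43520


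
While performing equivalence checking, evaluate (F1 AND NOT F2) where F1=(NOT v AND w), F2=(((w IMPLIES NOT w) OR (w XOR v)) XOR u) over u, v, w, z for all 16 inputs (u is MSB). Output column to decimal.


F1 = (NOT v AND w)
F2 = (((w IMPLIES NOT w) OR (w XOR v)) XOR u)
Counterexample to F1=>F2 is where F1=1 and F2=0.
Evaluate each row (bits = u,v,w,z, MSB first):
  row 0 [0000]: F1=0 F2=1 -> F1&~F2 -> 0
  row 1 [0001]: F1=0 F2=1 -> F1&~F2 -> 0
  row 2 [0010]: F1=1 F2=1 -> F1&~F2 -> 0
  row 3 [0011]: F1=1 F2=1 -> F1&~F2 -> 0
  row 4 [0100]: F1=0 F2=1 -> F1&~F2 -> 0
  row 5 [0101]: F1=0 F2=1 -> F1&~F2 -> 0
  row 6 [0110]: F1=0 F2=0 -> F1&~F2 -> 0
  row 7 [0111]: F1=0 F2=0 -> F1&~F2 -> 0
  row 8 [1000]: F1=0 F2=0 -> F1&~F2 -> 0
  row 9 [1001]: F1=0 F2=0 -> F1&~F2 -> 0
  row 10 [1010]: F1=1 F2=0 -> F1&~F2 -> 1
  row 11 [1011]: F1=1 F2=0 -> F1&~F2 -> 1
  row 12 [1100]: F1=0 F2=0 -> F1&~F2 -> 0
  row 13 [1101]: F1=0 F2=0 -> F1&~F2 -> 0
  row 14 [1110]: F1=0 F2=1 -> F1&~F2 -> 0
  row 15 [1111]: F1=0 F2=1 -> F1&~F2 -> 0
Full result column, 4 rows per line (u,v fixed per line; w,z runs 00..11 left to right):
  rows 0-3 [u,v=00]: 0000  = hex 0
  rows 4-7 [u,v=01]: 0000  = hex 0
  rows 8-11 [u,v=10]: 0011  = hex 3
  rows 12-15 [u,v=11]: 0000  = hex 0
Counterexample vector (row 0 .. row 15) = 0000000000110000
Output column grouped in 4s = 0000 0000 0011 0000 = 0x0030
Convert to decimal digit by digit (value = value*16 + digit):
  0 -> 0
  0*16 + 0 = 0
  0*16 + 3 = 3
  3*16 + 0 = 48
Decimal = 48

48


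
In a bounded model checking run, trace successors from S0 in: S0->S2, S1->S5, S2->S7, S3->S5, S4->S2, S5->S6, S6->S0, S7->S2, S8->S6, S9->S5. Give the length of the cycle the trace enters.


Trace from S0 until a state repeats:
  S0 -> S2 -> S7 -> S2
S2 first seen at step 1, revisited at step 3.
Cycle length = 3 - 1 = 2

2


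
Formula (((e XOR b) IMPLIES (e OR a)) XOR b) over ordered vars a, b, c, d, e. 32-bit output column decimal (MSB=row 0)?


Formula: (((e XOR b) IMPLIES (e OR a)) XOR b) over a, b, c, d, e (32 rows)
Evaluate each row (bits = a,b,c,d,e, MSB first):
  row 0 [00000]: (((0 XOR 0) IMPLIES (0 OR 0)) XOR 0) -> 1
  row 1 [00001]: (((1 XOR 0) IMPLIES (1 OR 0)) XOR 0) -> 1
  row 2 [00010]: (((0 XOR 0) IMPLIES (0 OR 0)) XOR 0) -> 1
  row 3 [00011]: (((1 XOR 0) IMPLIES (1 OR 0)) XOR 0) -> 1
  row 4 [00100]: (((0 XOR 0) IMPLIES (0 OR 0)) XOR 0) -> 1
  row 5 [00101]: (((1 XOR 0) IMPLIES (1 OR 0)) XOR 0) -> 1
  row 6 [00110]: (((0 XOR 0) IMPLIES (0 OR 0)) XOR 0) -> 1
  row 7 [00111]: (((1 XOR 0) IMPLIES (1 OR 0)) XOR 0) -> 1
  row 8 [01000]: (((0 XOR 1) IMPLIES (0 OR 0)) XOR 1) -> 1
  row 9 [01001]: (((1 XOR 1) IMPLIES (1 OR 0)) XOR 1) -> 0
  row 10 [01010]: (((0 XOR 1) IMPLIES (0 OR 0)) XOR 1) -> 1
  row 11 [01011]: (((1 XOR 1) IMPLIES (1 OR 0)) XOR 1) -> 0
  row 12 [01100]: (((0 XOR 1) IMPLIES (0 OR 0)) XOR 1) -> 1
  row 13 [01101]: (((1 XOR 1) IMPLIES (1 OR 0)) XOR 1) -> 0
  row 14 [01110]: (((0 XOR 1) IMPLIES (0 OR 0)) XOR 1) -> 1
  row 15 [01111]: (((1 XOR 1) IMPLIES (1 OR 0)) XOR 1) -> 0
  row 16 [10000]: (((0 XOR 0) IMPLIES (0 OR 1)) XOR 0) -> 1
  row 17 [10001]: (((1 XOR 0) IMPLIES (1 OR 1)) XOR 0) -> 1
  row 18 [10010]: (((0 XOR 0) IMPLIES (0 OR 1)) XOR 0) -> 1
  row 19 [10011]: (((1 XOR 0) IMPLIES (1 OR 1)) XOR 0) -> 1
  row 20 [10100]: (((0 XOR 0) IMPLIES (0 OR 1)) XOR 0) -> 1
  row 21 [10101]: (((1 XOR 0) IMPLIES (1 OR 1)) XOR 0) -> 1
  row 22 [10110]: (((0 XOR 0) IMPLIES (0 OR 1)) XOR 0) -> 1
  row 23 [10111]: (((1 XOR 0) IMPLIES (1 OR 1)) XOR 0) -> 1
  row 24 [11000]: (((0 XOR 1) IMPLIES (0 OR 1)) XOR 1) -> 0
  row 25 [11001]: (((1 XOR 1) IMPLIES (1 OR 1)) XOR 1) -> 0
  row 26 [11010]: (((0 XOR 1) IMPLIES (0 OR 1)) XOR 1) -> 0
  row 27 [11011]: (((1 XOR 1) IMPLIES (1 OR 1)) XOR 1) -> 0
  row 28 [11100]: (((0 XOR 1) IMPLIES (0 OR 1)) XOR 1) -> 0
  row 29 [11101]: (((1 XOR 1) IMPLIES (1 OR 1)) XOR 1) -> 0
  row 30 [11110]: (((0 XOR 1) IMPLIES (0 OR 1)) XOR 1) -> 0
  row 31 [11111]: (((1 XOR 1) IMPLIES (1 OR 1)) XOR 1) -> 0
Full result column, 4 rows per line (a,b,c fixed per line; d,e runs 00..11 left to right):
  rows 0-3 [a,b,c=000]: 1111  = hex F
  rows 4-7 [a,b,c=001]: 1111  = hex F
  rows 8-11 [a,b,c=010]: 1010  = hex A
  rows 12-15 [a,b,c=011]: 1010  = hex A
  rows 16-19 [a,b,c=100]: 1111  = hex F
  rows 20-23 [a,b,c=101]: 1111  = hex F
  rows 24-27 [a,b,c=110]: 0000  = hex 0
  rows 28-31 [a,b,c=111]: 0000  = hex 0
Output column (row 0 .. row 31) = 11111111101010101111111100000000
Output column grouped in 4s = 1111 1111 1010 1010 1111 1111 0000 0000 = 0xFFAAFF00
Convert to decimal digit by digit (value = value*16 + digit):
  F -> 15
  15*16 + 15 (F) = 255
  255*16 + 10 (A) = 4090
  4090*16 + 10 (A) = 65450
  65450*16 + 15 (F) = 1047215
  1047215*16 + 15 (F) = 16755455
  16755455*16 + 0 = 268087280
  268087280*16 + 0 = 4289396480
Decimal = 4289396480

4289396480


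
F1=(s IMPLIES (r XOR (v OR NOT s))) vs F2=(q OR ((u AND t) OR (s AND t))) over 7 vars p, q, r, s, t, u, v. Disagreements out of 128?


F1 = (s IMPLIES (r XOR (v OR NOT s)))
F2 = (q OR ((u AND t) OR (s AND t)))
Evaluate both on each of 128 rows (bits = p,q,r,s,t,u,v):
  row 0 [0000000]: F1=1 F2=0 (differ) -> 1
  row 1 [0000001]: F1=1 F2=0 (differ) -> 1
  row 2 [0000010]: F1=1 F2=0 (differ) -> 1
  row 3 [0000011]: F1=1 F2=0 (differ) -> 1
  row 4 [0000100]: F1=1 F2=0 (differ) -> 1
  (every remaining row is evaluated the same way; all 128 results are listed next)
Full result column, 8 rows per line (p,q,r,s fixed per line; t,u,v runs 000..111 left to right):
  rows 0-7 [p,q,r,s=0000]: 11111100  (ones: 6)
  rows 8-15 [p,q,r,s=0001]: 01011010  (ones: 4)
  rows 16-23 [p,q,r,s=0010]: 11111100  (ones: 6)
  rows 24-31 [p,q,r,s=0011]: 10100101  (ones: 4)
  rows 32-39 [p,q,r,s=0100]: 00000000  (ones: 0)
  rows 40-47 [p,q,r,s=0101]: 10101010  (ones: 4)
  rows 48-55 [p,q,r,s=0110]: 00000000  (ones: 0)
  rows 56-63 [p,q,r,s=0111]: 01010101  (ones: 4)
  rows 64-71 [p,q,r,s=1000]: 11111100  (ones: 6)
  rows 72-79 [p,q,r,s=1001]: 01011010  (ones: 4)
  rows 80-87 [p,q,r,s=1010]: 11111100  (ones: 6)
  rows 88-95 [p,q,r,s=1011]: 10100101  (ones: 4)
  rows 96-103 [p,q,r,s=1100]: 00000000  (ones: 0)
  rows 104-111 [p,q,r,s=1101]: 10101010  (ones: 4)
  rows 112-119 [p,q,r,s=1110]: 00000000  (ones: 0)
  rows 120-127 [p,q,r,s=1111]: 01010101  (ones: 4)
Disagreements = 6+4+6+4+0+4+0+4+6+4+6+4+0+4+0+4 = 56

56


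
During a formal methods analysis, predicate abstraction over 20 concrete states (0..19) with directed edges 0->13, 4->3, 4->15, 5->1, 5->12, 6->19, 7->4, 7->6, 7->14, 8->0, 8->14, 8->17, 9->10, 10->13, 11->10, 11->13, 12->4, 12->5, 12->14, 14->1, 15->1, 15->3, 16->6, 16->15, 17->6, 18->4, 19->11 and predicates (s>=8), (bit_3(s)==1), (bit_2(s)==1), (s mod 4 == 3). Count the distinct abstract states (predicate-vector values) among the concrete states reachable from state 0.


BFS from 0:
Concrete reachable: {0, 13}
Abstract via predicates (s>=8), (bit_3(s)==1), (bit_2(s)==1), (s mod 4 == 3):
  (0,0,0,0) <- {0}
  (1,1,1,0) <- {13}
Distinct abstract states = 2

2


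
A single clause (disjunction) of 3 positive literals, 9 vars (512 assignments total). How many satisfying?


Step 1: Total=2^9=512
Step 2: Unsat when all 3 false: 2^6=64
Step 3: Sat=512-64=448

448


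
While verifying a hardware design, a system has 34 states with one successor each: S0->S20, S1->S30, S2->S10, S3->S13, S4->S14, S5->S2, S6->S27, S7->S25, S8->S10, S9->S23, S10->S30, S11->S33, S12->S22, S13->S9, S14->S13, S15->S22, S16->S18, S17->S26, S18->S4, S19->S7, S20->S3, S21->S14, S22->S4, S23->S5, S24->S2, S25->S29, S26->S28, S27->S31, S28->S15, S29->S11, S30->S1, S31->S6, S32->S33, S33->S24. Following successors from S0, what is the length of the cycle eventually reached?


Trace from S0 until a state repeats:
  S0 -> S20 -> S3 -> S13 -> S9 -> S23 -> S5 -> S2 -> S10 -> S30 -> S1 -> S30
S30 first seen at step 9, revisited at step 11.
Cycle length = 11 - 9 = 2

2


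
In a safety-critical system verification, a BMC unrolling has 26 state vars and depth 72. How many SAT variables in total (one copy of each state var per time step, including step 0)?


BMC unrolls to depth k, creating one copy of each state var for steps 0..k.
Step count = 72 + 1 = 73 (steps 0 through 72)
Vars per step = 26
Total = 26 * 73 = 1898

1898


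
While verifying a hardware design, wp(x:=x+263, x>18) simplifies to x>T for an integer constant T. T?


Formula: wp(x:=E, P) = P[E/x] (substitute E for x in postcondition)
Step 1: Postcondition: x>18
Step 2: Substitute x+263 for x: x+263>18
Step 3: Solve for x: x > 18-263 = -245

-245


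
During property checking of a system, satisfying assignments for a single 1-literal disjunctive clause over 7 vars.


Step 1: Total=2^7=128
Step 2: Unsat when all 1 false: 2^6=64
Step 3: Sat=128-64=64

64


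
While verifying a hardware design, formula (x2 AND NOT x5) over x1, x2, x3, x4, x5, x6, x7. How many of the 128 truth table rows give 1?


Formula: (x2 AND NOT x5) over 7 vars (128 rows)
Evaluate each row (x1, x2, x3, x4, x5, x6, x7 as bits, MSB first):
  row 0 [0000000]: (0 AND NOT 0) -> 0
  row 1 [0000001]: (0 AND NOT 0) -> 0
  row 2 [0000010]: (0 AND NOT 0) -> 0
  row 3 [0000011]: (0 AND NOT 0) -> 0
  row 4 [0000100]: (0 AND NOT 1) -> 0
  (every remaining row is evaluated the same way; all 128 results are listed next)
Full result column, 8 rows per line (x1,x2,x3,x4 fixed per line; x5,x6,x7 runs 000..111 left to right):
  rows 0-7 [x1,x2,x3,x4=0000]: 00000000  (ones: 0)
  rows 8-15 [x1,x2,x3,x4=0001]: 00000000  (ones: 0)
  rows 16-23 [x1,x2,x3,x4=0010]: 00000000  (ones: 0)
  rows 24-31 [x1,x2,x3,x4=0011]: 00000000  (ones: 0)
  rows 32-39 [x1,x2,x3,x4=0100]: 11110000  (ones: 4)
  rows 40-47 [x1,x2,x3,x4=0101]: 11110000  (ones: 4)
  rows 48-55 [x1,x2,x3,x4=0110]: 11110000  (ones: 4)
  rows 56-63 [x1,x2,x3,x4=0111]: 11110000  (ones: 4)
  rows 64-71 [x1,x2,x3,x4=1000]: 00000000  (ones: 0)
  rows 72-79 [x1,x2,x3,x4=1001]: 00000000  (ones: 0)
  rows 80-87 [x1,x2,x3,x4=1010]: 00000000  (ones: 0)
  rows 88-95 [x1,x2,x3,x4=1011]: 00000000  (ones: 0)
  rows 96-103 [x1,x2,x3,x4=1100]: 11110000  (ones: 4)
  rows 104-111 [x1,x2,x3,x4=1101]: 11110000  (ones: 4)
  rows 112-119 [x1,x2,x3,x4=1110]: 11110000  (ones: 4)
  rows 120-127 [x1,x2,x3,x4=1111]: 11110000  (ones: 4)
Count of 1-rows = 0+0+0+0+4+4+4+4+0+0+0+0+4+4+4+4 = 32

32


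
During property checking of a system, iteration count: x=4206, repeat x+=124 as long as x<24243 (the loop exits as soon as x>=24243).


Step 1: x goes from 4206 toward 24243 by 124; the body runs while x<24243, so iterations = ceil((bound-start)/step)
Step 2: Distance=20037
Step 3: ceil(20037/124)=162

162


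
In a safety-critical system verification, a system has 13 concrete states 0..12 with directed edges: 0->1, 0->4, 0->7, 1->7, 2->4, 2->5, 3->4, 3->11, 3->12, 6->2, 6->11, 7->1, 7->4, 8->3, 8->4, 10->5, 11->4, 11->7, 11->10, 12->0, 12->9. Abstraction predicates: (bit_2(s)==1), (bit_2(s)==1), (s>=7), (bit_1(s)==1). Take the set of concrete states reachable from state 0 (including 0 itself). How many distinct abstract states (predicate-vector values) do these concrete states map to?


BFS from 0:
Concrete reachable: {0, 1, 4, 7}
Abstract via predicates (bit_2(s)==1), (bit_2(s)==1), (s>=7), (bit_1(s)==1):
  (0,0,0,0) <- {0, 1}
  (1,1,0,0) <- {4}
  (1,1,1,1) <- {7}
Distinct abstract states = 3

3


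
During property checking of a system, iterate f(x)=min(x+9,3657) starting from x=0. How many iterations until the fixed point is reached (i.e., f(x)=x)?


Step 1: x=0, cap=3657, increment=9
Step 2: x grows by 9 each step until capped at 3657; fixed point is x=3657
Step 3: iterations = ceil(3657/9) = 407

407


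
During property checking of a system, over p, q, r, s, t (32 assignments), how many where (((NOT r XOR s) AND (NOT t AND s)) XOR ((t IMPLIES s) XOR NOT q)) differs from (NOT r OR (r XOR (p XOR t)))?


F1 = (((NOT r XOR s) AND (NOT t AND s)) XOR ((t IMPLIES s) XOR NOT q))
F2 = (NOT r OR (r XOR (p XOR t)))
Evaluate both on each of 32 rows (bits = p,q,r,s,t):
  row 0 [00000]: F1=0 F2=1 (differ) -> 1
  row 1 [00001]: F1=1 F2=1 -> 0
  row 2 [00010]: F1=0 F2=1 (differ) -> 1
  row 3 [00011]: F1=0 F2=1 (differ) -> 1
  row 4 [00100]: F1=0 F2=1 (differ) -> 1
  row 5 [00101]: F1=1 F2=0 (differ) -> 1
  row 6 [00110]: F1=1 F2=1 -> 0
  row 7 [00111]: F1=0 F2=0 -> 0
  row 8 [01000]: F1=1 F2=1 -> 0
  row 9 [01001]: F1=0 F2=1 (differ) -> 1
  row 10 [01010]: F1=1 F2=1 -> 0
  row 11 [01011]: F1=1 F2=1 -> 0
  row 12 [01100]: F1=1 F2=1 -> 0
  row 13 [01101]: F1=0 F2=0 -> 0
  row 14 [01110]: F1=0 F2=1 (differ) -> 1
  row 15 [01111]: F1=1 F2=0 (differ) -> 1
  row 16 [10000]: F1=0 F2=1 (differ) -> 1
  row 17 [10001]: F1=1 F2=1 -> 0
  row 18 [10010]: F1=0 F2=1 (differ) -> 1
  row 19 [10011]: F1=0 F2=1 (differ) -> 1
  row 20 [10100]: F1=0 F2=0 -> 0
  row 21 [10101]: F1=1 F2=1 -> 0
  row 22 [10110]: F1=1 F2=0 (differ) -> 1
  row 23 [10111]: F1=0 F2=1 (differ) -> 1
  row 24 [11000]: F1=1 F2=1 -> 0
  row 25 [11001]: F1=0 F2=1 (differ) -> 1
  row 26 [11010]: F1=1 F2=1 -> 0
  row 27 [11011]: F1=1 F2=1 -> 0
  row 28 [11100]: F1=1 F2=0 (differ) -> 1
  row 29 [11101]: F1=0 F2=1 (differ) -> 1
  row 30 [11110]: F1=0 F2=0 -> 0
  row 31 [11111]: F1=1 F2=1 -> 0
Full result column, 8 rows per line (p,q fixed per line; r,s,t runs 000..111 left to right):
  rows 0-7 [p,q=00]: 10111100  (ones: 5)
  rows 8-15 [p,q=01]: 01000011  (ones: 3)
  rows 16-23 [p,q=10]: 10110011  (ones: 5)
  rows 24-31 [p,q=11]: 01001100  (ones: 3)
Disagreements = 5+3+5+3 = 16

16


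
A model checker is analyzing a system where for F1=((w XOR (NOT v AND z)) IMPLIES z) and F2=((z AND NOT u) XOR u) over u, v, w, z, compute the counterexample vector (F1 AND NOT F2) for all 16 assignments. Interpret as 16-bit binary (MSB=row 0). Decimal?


F1 = ((w XOR (NOT v AND z)) IMPLIES z)
F2 = ((z AND NOT u) XOR u)
Counterexample to F1=>F2 is where F1=1 and F2=0.
Evaluate each row (bits = u,v,w,z, MSB first):
  row 0 [0000]: F1=1 F2=0 -> F1&~F2 -> 1
  row 1 [0001]: F1=1 F2=1 -> F1&~F2 -> 0
  row 2 [0010]: F1=0 F2=0 -> F1&~F2 -> 0
  row 3 [0011]: F1=1 F2=1 -> F1&~F2 -> 0
  row 4 [0100]: F1=1 F2=0 -> F1&~F2 -> 1
  row 5 [0101]: F1=1 F2=1 -> F1&~F2 -> 0
  row 6 [0110]: F1=0 F2=0 -> F1&~F2 -> 0
  row 7 [0111]: F1=1 F2=1 -> F1&~F2 -> 0
  row 8 [1000]: F1=1 F2=1 -> F1&~F2 -> 0
  row 9 [1001]: F1=1 F2=1 -> F1&~F2 -> 0
  row 10 [1010]: F1=0 F2=1 -> F1&~F2 -> 0
  row 11 [1011]: F1=1 F2=1 -> F1&~F2 -> 0
  row 12 [1100]: F1=1 F2=1 -> F1&~F2 -> 0
  row 13 [1101]: F1=1 F2=1 -> F1&~F2 -> 0
  row 14 [1110]: F1=0 F2=1 -> F1&~F2 -> 0
  row 15 [1111]: F1=1 F2=1 -> F1&~F2 -> 0
Full result column, 4 rows per line (u,v fixed per line; w,z runs 00..11 left to right):
  rows 0-3 [u,v=00]: 1000  = hex 8
  rows 4-7 [u,v=01]: 1000  = hex 8
  rows 8-11 [u,v=10]: 0000  = hex 0
  rows 12-15 [u,v=11]: 0000  = hex 0
Counterexample vector (row 0 .. row 15) = 1000100000000000
Output column grouped in 4s = 1000 1000 0000 0000 = 0x8800
Convert to decimal digit by digit (value = value*16 + digit):
  8 -> 8
  8*16 + 8 = 136
  136*16 + 0 = 2176
  2176*16 + 0 = 34816
Decimal = 34816

34816


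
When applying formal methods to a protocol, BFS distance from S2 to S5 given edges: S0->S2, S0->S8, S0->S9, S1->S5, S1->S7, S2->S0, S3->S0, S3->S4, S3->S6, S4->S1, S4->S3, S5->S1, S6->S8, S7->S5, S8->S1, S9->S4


BFS layer-by-layer from S2:
  dist 0: {S2}
  dist 1: {S0}
  dist 2: {S8, S9}
  dist 3: {S1, S4}
  dist 4: {S3, S5, S7}
  -> S5 reached at distance 4
Shortest path length = 4

4


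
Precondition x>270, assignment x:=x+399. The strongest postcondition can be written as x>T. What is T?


Formula: sp(P, x:=E) = exists old_x. (x = E[old_x/x]) AND P[old_x/x] (old_x is the value of x before the assignment; eliminate old_x by solving x = E[old_x/x] for old_x)
Step 1: Precondition P: x>270, i.e. old_x > 270
Step 2: Assignment gives x = old_x + 399, so old_x = x - 399
Step 3: Substitute into P: x - 399 > 270
Step 4: Simplify: x > 270+399 = 669

669


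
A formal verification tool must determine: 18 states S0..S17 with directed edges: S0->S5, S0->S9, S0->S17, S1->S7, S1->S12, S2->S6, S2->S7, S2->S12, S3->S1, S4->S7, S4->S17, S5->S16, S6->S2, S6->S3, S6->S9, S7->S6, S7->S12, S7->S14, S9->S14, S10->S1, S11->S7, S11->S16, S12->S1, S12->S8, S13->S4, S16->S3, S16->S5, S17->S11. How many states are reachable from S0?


BFS from S0:
  layer 0: {S0}
  layer 1: {S5, S9, S17}
  layer 2: {S11, S14, S16}
  layer 3: {S3, S7}
  layer 4: {S1, S6, S12}
  layer 5: {S2, S8}
Reachable set: {S0, S1, S2, S3, S5, S6, S7, S8, S9, S11, S12, S14, S16, S17}
Count = 14

14


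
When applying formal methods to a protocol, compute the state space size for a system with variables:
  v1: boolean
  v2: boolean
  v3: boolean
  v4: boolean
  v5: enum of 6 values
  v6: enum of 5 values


State space = product of domain sizes of all variables.
Domain sizes:
  v1 (boolean): 2
  v2 (boolean): 2
  v3 (boolean): 2
  v4 (boolean): 2
  v5 (enum of 6 values): 6
  v6 (enum of 5 values): 5
Product = 2 * 2 * 2 * 2 * 6 * 5 = 480

480


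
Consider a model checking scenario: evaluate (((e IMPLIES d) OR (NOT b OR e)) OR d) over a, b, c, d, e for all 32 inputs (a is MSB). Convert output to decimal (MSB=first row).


Formula: (((e IMPLIES d) OR (NOT b OR e)) OR d) over a, b, c, d, e (32 rows)
Evaluate each row (bits = a,b,c,d,e, MSB first):
  row 0 [00000]: (((0 IMPLIES 0) OR (NOT 0 OR 0)) OR 0) -> 1
  row 1 [00001]: (((1 IMPLIES 0) OR (NOT 0 OR 1)) OR 0) -> 1
  row 2 [00010]: (((0 IMPLIES 1) OR (NOT 0 OR 0)) OR 1) -> 1
  row 3 [00011]: (((1 IMPLIES 1) OR (NOT 0 OR 1)) OR 1) -> 1
  row 4 [00100]: (((0 IMPLIES 0) OR (NOT 0 OR 0)) OR 0) -> 1
  row 5 [00101]: (((1 IMPLIES 0) OR (NOT 0 OR 1)) OR 0) -> 1
  row 6 [00110]: (((0 IMPLIES 1) OR (NOT 0 OR 0)) OR 1) -> 1
  row 7 [00111]: (((1 IMPLIES 1) OR (NOT 0 OR 1)) OR 1) -> 1
  row 8 [01000]: (((0 IMPLIES 0) OR (NOT 1 OR 0)) OR 0) -> 1
  row 9 [01001]: (((1 IMPLIES 0) OR (NOT 1 OR 1)) OR 0) -> 1
  row 10 [01010]: (((0 IMPLIES 1) OR (NOT 1 OR 0)) OR 1) -> 1
  row 11 [01011]: (((1 IMPLIES 1) OR (NOT 1 OR 1)) OR 1) -> 1
  row 12 [01100]: (((0 IMPLIES 0) OR (NOT 1 OR 0)) OR 0) -> 1
  row 13 [01101]: (((1 IMPLIES 0) OR (NOT 1 OR 1)) OR 0) -> 1
  row 14 [01110]: (((0 IMPLIES 1) OR (NOT 1 OR 0)) OR 1) -> 1
  row 15 [01111]: (((1 IMPLIES 1) OR (NOT 1 OR 1)) OR 1) -> 1
  row 16 [10000]: (((0 IMPLIES 0) OR (NOT 0 OR 0)) OR 0) -> 1
  row 17 [10001]: (((1 IMPLIES 0) OR (NOT 0 OR 1)) OR 0) -> 1
  row 18 [10010]: (((0 IMPLIES 1) OR (NOT 0 OR 0)) OR 1) -> 1
  row 19 [10011]: (((1 IMPLIES 1) OR (NOT 0 OR 1)) OR 1) -> 1
  row 20 [10100]: (((0 IMPLIES 0) OR (NOT 0 OR 0)) OR 0) -> 1
  row 21 [10101]: (((1 IMPLIES 0) OR (NOT 0 OR 1)) OR 0) -> 1
  row 22 [10110]: (((0 IMPLIES 1) OR (NOT 0 OR 0)) OR 1) -> 1
  row 23 [10111]: (((1 IMPLIES 1) OR (NOT 0 OR 1)) OR 1) -> 1
  row 24 [11000]: (((0 IMPLIES 0) OR (NOT 1 OR 0)) OR 0) -> 1
  row 25 [11001]: (((1 IMPLIES 0) OR (NOT 1 OR 1)) OR 0) -> 1
  row 26 [11010]: (((0 IMPLIES 1) OR (NOT 1 OR 0)) OR 1) -> 1
  row 27 [11011]: (((1 IMPLIES 1) OR (NOT 1 OR 1)) OR 1) -> 1
  row 28 [11100]: (((0 IMPLIES 0) OR (NOT 1 OR 0)) OR 0) -> 1
  row 29 [11101]: (((1 IMPLIES 0) OR (NOT 1 OR 1)) OR 0) -> 1
  row 30 [11110]: (((0 IMPLIES 1) OR (NOT 1 OR 0)) OR 1) -> 1
  row 31 [11111]: (((1 IMPLIES 1) OR (NOT 1 OR 1)) OR 1) -> 1
Full result column, 4 rows per line (a,b,c fixed per line; d,e runs 00..11 left to right):
  rows 0-3 [a,b,c=000]: 1111  = hex F
  rows 4-7 [a,b,c=001]: 1111  = hex F
  rows 8-11 [a,b,c=010]: 1111  = hex F
  rows 12-15 [a,b,c=011]: 1111  = hex F
  rows 16-19 [a,b,c=100]: 1111  = hex F
  rows 20-23 [a,b,c=101]: 1111  = hex F
  rows 24-27 [a,b,c=110]: 1111  = hex F
  rows 28-31 [a,b,c=111]: 1111  = hex F
Output column (row 0 .. row 31) = 11111111111111111111111111111111
Output column grouped in 4s = 1111 1111 1111 1111 1111 1111 1111 1111 = 0xFFFFFFFF
Convert to decimal digit by digit (value = value*16 + digit):
  F -> 15
  15*16 + 15 (F) = 255
  255*16 + 15 (F) = 4095
  4095*16 + 15 (F) = 65535
  65535*16 + 15 (F) = 1048575
  1048575*16 + 15 (F) = 16777215
  16777215*16 + 15 (F) = 268435455
  268435455*16 + 15 (F) = 4294967295
Decimal = 4294967295

4294967295
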